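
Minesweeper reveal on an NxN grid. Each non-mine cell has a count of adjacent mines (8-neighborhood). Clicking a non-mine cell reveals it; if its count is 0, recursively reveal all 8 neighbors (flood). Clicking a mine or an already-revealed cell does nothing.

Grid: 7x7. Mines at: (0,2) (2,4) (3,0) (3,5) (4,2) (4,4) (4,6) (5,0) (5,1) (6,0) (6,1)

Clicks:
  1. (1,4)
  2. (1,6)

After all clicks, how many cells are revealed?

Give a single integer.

Answer: 10

Derivation:
Click 1 (1,4) count=1: revealed 1 new [(1,4)] -> total=1
Click 2 (1,6) count=0: revealed 9 new [(0,3) (0,4) (0,5) (0,6) (1,3) (1,5) (1,6) (2,5) (2,6)] -> total=10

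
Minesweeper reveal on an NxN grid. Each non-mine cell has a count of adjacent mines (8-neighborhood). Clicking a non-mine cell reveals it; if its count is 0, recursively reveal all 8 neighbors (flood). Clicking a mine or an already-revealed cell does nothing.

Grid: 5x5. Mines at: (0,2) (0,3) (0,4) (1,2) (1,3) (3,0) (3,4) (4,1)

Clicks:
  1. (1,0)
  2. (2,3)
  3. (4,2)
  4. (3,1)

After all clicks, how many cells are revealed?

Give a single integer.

Answer: 9

Derivation:
Click 1 (1,0) count=0: revealed 6 new [(0,0) (0,1) (1,0) (1,1) (2,0) (2,1)] -> total=6
Click 2 (2,3) count=3: revealed 1 new [(2,3)] -> total=7
Click 3 (4,2) count=1: revealed 1 new [(4,2)] -> total=8
Click 4 (3,1) count=2: revealed 1 new [(3,1)] -> total=9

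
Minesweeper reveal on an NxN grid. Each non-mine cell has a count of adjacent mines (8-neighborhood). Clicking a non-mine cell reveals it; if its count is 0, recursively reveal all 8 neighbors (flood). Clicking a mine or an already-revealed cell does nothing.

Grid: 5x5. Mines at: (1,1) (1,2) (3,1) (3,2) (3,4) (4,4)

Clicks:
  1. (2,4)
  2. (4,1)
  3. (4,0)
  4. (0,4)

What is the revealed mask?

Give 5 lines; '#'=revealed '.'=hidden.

Answer: ...##
...##
...##
.....
##...

Derivation:
Click 1 (2,4) count=1: revealed 1 new [(2,4)] -> total=1
Click 2 (4,1) count=2: revealed 1 new [(4,1)] -> total=2
Click 3 (4,0) count=1: revealed 1 new [(4,0)] -> total=3
Click 4 (0,4) count=0: revealed 5 new [(0,3) (0,4) (1,3) (1,4) (2,3)] -> total=8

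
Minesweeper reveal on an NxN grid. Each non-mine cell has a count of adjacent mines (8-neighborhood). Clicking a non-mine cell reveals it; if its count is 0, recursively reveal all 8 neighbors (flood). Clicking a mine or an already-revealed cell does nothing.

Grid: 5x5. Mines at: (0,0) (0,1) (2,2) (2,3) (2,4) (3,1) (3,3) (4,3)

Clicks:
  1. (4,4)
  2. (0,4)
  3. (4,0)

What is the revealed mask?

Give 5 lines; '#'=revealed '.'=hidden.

Answer: ..###
..###
.....
.....
#...#

Derivation:
Click 1 (4,4) count=2: revealed 1 new [(4,4)] -> total=1
Click 2 (0,4) count=0: revealed 6 new [(0,2) (0,3) (0,4) (1,2) (1,3) (1,4)] -> total=7
Click 3 (4,0) count=1: revealed 1 new [(4,0)] -> total=8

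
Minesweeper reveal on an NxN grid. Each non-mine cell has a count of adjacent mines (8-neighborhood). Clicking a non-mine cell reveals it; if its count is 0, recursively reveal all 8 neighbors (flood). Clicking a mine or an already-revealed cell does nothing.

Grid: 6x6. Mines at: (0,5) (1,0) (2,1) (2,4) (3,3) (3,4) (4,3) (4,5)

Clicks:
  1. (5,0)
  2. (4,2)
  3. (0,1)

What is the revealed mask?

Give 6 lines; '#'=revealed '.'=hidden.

Answer: .#....
......
......
###...
###...
###...

Derivation:
Click 1 (5,0) count=0: revealed 9 new [(3,0) (3,1) (3,2) (4,0) (4,1) (4,2) (5,0) (5,1) (5,2)] -> total=9
Click 2 (4,2) count=2: revealed 0 new [(none)] -> total=9
Click 3 (0,1) count=1: revealed 1 new [(0,1)] -> total=10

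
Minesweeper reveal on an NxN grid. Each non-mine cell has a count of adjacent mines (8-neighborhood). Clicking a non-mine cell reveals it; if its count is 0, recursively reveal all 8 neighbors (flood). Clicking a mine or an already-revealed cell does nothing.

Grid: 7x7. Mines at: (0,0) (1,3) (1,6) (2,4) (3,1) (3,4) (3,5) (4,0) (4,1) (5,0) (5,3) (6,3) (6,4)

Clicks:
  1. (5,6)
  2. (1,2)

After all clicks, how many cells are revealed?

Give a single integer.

Answer: 7

Derivation:
Click 1 (5,6) count=0: revealed 6 new [(4,5) (4,6) (5,5) (5,6) (6,5) (6,6)] -> total=6
Click 2 (1,2) count=1: revealed 1 new [(1,2)] -> total=7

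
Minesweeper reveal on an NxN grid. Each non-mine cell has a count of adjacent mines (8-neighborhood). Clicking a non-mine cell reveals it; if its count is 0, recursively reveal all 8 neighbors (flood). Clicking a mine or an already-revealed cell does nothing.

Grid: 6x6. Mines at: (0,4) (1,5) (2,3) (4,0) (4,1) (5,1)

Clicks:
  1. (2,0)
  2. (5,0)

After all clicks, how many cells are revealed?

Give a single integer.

Answer: 15

Derivation:
Click 1 (2,0) count=0: revealed 14 new [(0,0) (0,1) (0,2) (0,3) (1,0) (1,1) (1,2) (1,3) (2,0) (2,1) (2,2) (3,0) (3,1) (3,2)] -> total=14
Click 2 (5,0) count=3: revealed 1 new [(5,0)] -> total=15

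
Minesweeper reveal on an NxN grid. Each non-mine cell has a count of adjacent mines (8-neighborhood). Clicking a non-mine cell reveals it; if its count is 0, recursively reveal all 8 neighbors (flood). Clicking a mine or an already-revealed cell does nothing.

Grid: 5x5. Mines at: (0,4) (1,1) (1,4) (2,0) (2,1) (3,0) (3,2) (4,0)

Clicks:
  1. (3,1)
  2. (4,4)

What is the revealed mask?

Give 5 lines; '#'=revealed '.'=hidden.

Click 1 (3,1) count=5: revealed 1 new [(3,1)] -> total=1
Click 2 (4,4) count=0: revealed 6 new [(2,3) (2,4) (3,3) (3,4) (4,3) (4,4)] -> total=7

Answer: .....
.....
...##
.#.##
...##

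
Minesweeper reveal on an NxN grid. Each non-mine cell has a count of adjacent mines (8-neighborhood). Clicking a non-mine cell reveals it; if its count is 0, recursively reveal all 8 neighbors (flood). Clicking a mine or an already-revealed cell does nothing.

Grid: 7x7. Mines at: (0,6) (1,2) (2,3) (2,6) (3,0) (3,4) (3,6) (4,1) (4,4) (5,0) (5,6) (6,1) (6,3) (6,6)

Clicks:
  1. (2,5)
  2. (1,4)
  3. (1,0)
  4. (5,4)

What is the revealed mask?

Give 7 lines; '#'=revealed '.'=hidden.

Answer: ##.....
##..#..
##...#.
.......
.......
....#..
.......

Derivation:
Click 1 (2,5) count=3: revealed 1 new [(2,5)] -> total=1
Click 2 (1,4) count=1: revealed 1 new [(1,4)] -> total=2
Click 3 (1,0) count=0: revealed 6 new [(0,0) (0,1) (1,0) (1,1) (2,0) (2,1)] -> total=8
Click 4 (5,4) count=2: revealed 1 new [(5,4)] -> total=9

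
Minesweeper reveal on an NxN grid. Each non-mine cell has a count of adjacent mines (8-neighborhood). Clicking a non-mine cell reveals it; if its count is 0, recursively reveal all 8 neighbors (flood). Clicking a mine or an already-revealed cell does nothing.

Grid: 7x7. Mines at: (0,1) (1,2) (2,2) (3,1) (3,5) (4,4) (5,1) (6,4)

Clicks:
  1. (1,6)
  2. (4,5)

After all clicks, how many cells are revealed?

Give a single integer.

Answer: 13

Derivation:
Click 1 (1,6) count=0: revealed 12 new [(0,3) (0,4) (0,5) (0,6) (1,3) (1,4) (1,5) (1,6) (2,3) (2,4) (2,5) (2,6)] -> total=12
Click 2 (4,5) count=2: revealed 1 new [(4,5)] -> total=13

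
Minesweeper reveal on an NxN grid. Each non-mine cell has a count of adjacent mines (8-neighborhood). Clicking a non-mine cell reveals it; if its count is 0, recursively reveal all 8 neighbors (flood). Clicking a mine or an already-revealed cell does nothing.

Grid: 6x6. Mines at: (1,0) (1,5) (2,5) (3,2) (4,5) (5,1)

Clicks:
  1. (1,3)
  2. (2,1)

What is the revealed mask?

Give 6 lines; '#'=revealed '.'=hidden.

Click 1 (1,3) count=0: revealed 12 new [(0,1) (0,2) (0,3) (0,4) (1,1) (1,2) (1,3) (1,4) (2,1) (2,2) (2,3) (2,4)] -> total=12
Click 2 (2,1) count=2: revealed 0 new [(none)] -> total=12

Answer: .####.
.####.
.####.
......
......
......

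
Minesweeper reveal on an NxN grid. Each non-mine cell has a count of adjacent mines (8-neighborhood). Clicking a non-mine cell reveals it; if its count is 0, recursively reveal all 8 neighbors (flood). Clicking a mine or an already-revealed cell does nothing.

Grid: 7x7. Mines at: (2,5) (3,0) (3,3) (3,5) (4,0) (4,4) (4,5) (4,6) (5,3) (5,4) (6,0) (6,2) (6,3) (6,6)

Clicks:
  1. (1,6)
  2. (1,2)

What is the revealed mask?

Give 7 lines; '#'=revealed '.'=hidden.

Click 1 (1,6) count=1: revealed 1 new [(1,6)] -> total=1
Click 2 (1,2) count=0: revealed 18 new [(0,0) (0,1) (0,2) (0,3) (0,4) (0,5) (0,6) (1,0) (1,1) (1,2) (1,3) (1,4) (1,5) (2,0) (2,1) (2,2) (2,3) (2,4)] -> total=19

Answer: #######
#######
#####..
.......
.......
.......
.......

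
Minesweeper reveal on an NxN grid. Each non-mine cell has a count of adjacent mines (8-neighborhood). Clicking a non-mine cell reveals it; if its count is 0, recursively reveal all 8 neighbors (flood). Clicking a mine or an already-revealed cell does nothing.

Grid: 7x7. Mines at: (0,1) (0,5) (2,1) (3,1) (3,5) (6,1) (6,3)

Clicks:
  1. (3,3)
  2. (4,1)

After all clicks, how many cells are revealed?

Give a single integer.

Answer: 19

Derivation:
Click 1 (3,3) count=0: revealed 18 new [(0,2) (0,3) (0,4) (1,2) (1,3) (1,4) (2,2) (2,3) (2,4) (3,2) (3,3) (3,4) (4,2) (4,3) (4,4) (5,2) (5,3) (5,4)] -> total=18
Click 2 (4,1) count=1: revealed 1 new [(4,1)] -> total=19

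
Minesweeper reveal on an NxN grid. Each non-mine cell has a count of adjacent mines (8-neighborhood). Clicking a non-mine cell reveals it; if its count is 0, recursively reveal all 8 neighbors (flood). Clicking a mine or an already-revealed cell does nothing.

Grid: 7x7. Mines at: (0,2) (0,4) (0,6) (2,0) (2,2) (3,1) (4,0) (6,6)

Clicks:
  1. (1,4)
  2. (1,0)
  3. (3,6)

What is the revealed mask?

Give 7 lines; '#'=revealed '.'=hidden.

Answer: .......
#..####
...####
..#####
.######
#######
######.

Derivation:
Click 1 (1,4) count=1: revealed 1 new [(1,4)] -> total=1
Click 2 (1,0) count=1: revealed 1 new [(1,0)] -> total=2
Click 3 (3,6) count=0: revealed 31 new [(1,3) (1,5) (1,6) (2,3) (2,4) (2,5) (2,6) (3,2) (3,3) (3,4) (3,5) (3,6) (4,1) (4,2) (4,3) (4,4) (4,5) (4,6) (5,0) (5,1) (5,2) (5,3) (5,4) (5,5) (5,6) (6,0) (6,1) (6,2) (6,3) (6,4) (6,5)] -> total=33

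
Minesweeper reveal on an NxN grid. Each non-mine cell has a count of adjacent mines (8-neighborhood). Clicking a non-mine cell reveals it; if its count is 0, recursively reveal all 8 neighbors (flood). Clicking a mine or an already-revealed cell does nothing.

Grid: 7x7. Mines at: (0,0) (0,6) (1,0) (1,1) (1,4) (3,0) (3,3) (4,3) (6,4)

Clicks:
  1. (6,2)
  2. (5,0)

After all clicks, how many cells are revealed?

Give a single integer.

Answer: 11

Derivation:
Click 1 (6,2) count=0: revealed 11 new [(4,0) (4,1) (4,2) (5,0) (5,1) (5,2) (5,3) (6,0) (6,1) (6,2) (6,3)] -> total=11
Click 2 (5,0) count=0: revealed 0 new [(none)] -> total=11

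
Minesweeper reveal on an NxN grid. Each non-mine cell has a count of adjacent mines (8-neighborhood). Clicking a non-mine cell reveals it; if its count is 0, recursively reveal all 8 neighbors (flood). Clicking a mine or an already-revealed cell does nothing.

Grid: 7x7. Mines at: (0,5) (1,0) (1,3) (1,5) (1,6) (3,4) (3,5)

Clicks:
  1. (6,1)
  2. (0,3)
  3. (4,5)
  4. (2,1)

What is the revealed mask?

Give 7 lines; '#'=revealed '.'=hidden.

Click 1 (6,1) count=0: revealed 29 new [(2,0) (2,1) (2,2) (2,3) (3,0) (3,1) (3,2) (3,3) (4,0) (4,1) (4,2) (4,3) (4,4) (4,5) (4,6) (5,0) (5,1) (5,2) (5,3) (5,4) (5,5) (5,6) (6,0) (6,1) (6,2) (6,3) (6,4) (6,5) (6,6)] -> total=29
Click 2 (0,3) count=1: revealed 1 new [(0,3)] -> total=30
Click 3 (4,5) count=2: revealed 0 new [(none)] -> total=30
Click 4 (2,1) count=1: revealed 0 new [(none)] -> total=30

Answer: ...#...
.......
####...
####...
#######
#######
#######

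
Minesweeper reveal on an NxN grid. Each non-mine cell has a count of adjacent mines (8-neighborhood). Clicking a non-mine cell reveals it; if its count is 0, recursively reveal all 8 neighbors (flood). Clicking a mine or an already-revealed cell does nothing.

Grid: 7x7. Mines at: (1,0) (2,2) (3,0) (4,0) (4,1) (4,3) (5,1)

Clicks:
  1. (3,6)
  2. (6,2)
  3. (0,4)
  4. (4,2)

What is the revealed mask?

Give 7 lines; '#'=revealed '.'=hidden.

Answer: .######
.######
...####
...####
..#.###
..#####
..#####

Derivation:
Click 1 (3,6) count=0: revealed 33 new [(0,1) (0,2) (0,3) (0,4) (0,5) (0,6) (1,1) (1,2) (1,3) (1,4) (1,5) (1,6) (2,3) (2,4) (2,5) (2,6) (3,3) (3,4) (3,5) (3,6) (4,4) (4,5) (4,6) (5,2) (5,3) (5,4) (5,5) (5,6) (6,2) (6,3) (6,4) (6,5) (6,6)] -> total=33
Click 2 (6,2) count=1: revealed 0 new [(none)] -> total=33
Click 3 (0,4) count=0: revealed 0 new [(none)] -> total=33
Click 4 (4,2) count=3: revealed 1 new [(4,2)] -> total=34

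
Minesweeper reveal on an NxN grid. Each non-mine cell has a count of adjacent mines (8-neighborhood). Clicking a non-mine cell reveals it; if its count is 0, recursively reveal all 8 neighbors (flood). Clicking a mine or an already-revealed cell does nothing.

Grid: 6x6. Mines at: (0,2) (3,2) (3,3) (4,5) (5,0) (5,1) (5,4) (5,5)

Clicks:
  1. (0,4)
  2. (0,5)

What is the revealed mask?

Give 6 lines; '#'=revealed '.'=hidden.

Click 1 (0,4) count=0: revealed 11 new [(0,3) (0,4) (0,5) (1,3) (1,4) (1,5) (2,3) (2,4) (2,5) (3,4) (3,5)] -> total=11
Click 2 (0,5) count=0: revealed 0 new [(none)] -> total=11

Answer: ...###
...###
...###
....##
......
......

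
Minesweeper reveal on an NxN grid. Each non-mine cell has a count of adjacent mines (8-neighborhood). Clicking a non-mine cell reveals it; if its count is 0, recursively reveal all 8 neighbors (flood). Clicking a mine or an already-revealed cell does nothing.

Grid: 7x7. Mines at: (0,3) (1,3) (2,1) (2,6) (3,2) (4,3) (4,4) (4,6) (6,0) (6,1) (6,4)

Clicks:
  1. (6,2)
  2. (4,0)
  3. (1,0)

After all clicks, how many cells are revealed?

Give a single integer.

Click 1 (6,2) count=1: revealed 1 new [(6,2)] -> total=1
Click 2 (4,0) count=0: revealed 6 new [(3,0) (3,1) (4,0) (4,1) (5,0) (5,1)] -> total=7
Click 3 (1,0) count=1: revealed 1 new [(1,0)] -> total=8

Answer: 8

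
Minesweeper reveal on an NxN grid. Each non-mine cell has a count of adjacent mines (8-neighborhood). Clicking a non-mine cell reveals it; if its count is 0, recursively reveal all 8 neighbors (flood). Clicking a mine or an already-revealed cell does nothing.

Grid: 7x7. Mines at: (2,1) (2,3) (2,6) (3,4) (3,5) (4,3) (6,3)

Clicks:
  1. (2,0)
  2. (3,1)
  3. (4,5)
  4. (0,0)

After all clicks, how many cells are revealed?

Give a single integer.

Click 1 (2,0) count=1: revealed 1 new [(2,0)] -> total=1
Click 2 (3,1) count=1: revealed 1 new [(3,1)] -> total=2
Click 3 (4,5) count=2: revealed 1 new [(4,5)] -> total=3
Click 4 (0,0) count=0: revealed 14 new [(0,0) (0,1) (0,2) (0,3) (0,4) (0,5) (0,6) (1,0) (1,1) (1,2) (1,3) (1,4) (1,5) (1,6)] -> total=17

Answer: 17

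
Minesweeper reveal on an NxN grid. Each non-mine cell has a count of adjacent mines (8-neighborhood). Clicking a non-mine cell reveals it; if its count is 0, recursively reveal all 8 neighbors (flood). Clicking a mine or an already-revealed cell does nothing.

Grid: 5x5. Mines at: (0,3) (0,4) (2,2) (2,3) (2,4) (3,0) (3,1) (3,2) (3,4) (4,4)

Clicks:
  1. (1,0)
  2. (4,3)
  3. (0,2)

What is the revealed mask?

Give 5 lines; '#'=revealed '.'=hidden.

Answer: ###..
###..
##...
.....
...#.

Derivation:
Click 1 (1,0) count=0: revealed 8 new [(0,0) (0,1) (0,2) (1,0) (1,1) (1,2) (2,0) (2,1)] -> total=8
Click 2 (4,3) count=3: revealed 1 new [(4,3)] -> total=9
Click 3 (0,2) count=1: revealed 0 new [(none)] -> total=9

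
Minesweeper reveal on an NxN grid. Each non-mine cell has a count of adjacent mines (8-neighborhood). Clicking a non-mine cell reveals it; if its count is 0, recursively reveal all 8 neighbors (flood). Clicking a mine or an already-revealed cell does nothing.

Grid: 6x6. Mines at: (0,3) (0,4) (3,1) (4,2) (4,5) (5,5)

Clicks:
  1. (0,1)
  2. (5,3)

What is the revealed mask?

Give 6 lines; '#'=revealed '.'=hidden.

Answer: ###...
###...
###...
......
......
...#..

Derivation:
Click 1 (0,1) count=0: revealed 9 new [(0,0) (0,1) (0,2) (1,0) (1,1) (1,2) (2,0) (2,1) (2,2)] -> total=9
Click 2 (5,3) count=1: revealed 1 new [(5,3)] -> total=10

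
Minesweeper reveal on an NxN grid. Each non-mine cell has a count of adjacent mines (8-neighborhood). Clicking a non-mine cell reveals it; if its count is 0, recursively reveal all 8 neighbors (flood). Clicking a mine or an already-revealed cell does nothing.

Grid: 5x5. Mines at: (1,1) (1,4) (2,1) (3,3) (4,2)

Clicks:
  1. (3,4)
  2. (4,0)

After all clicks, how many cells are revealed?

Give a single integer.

Click 1 (3,4) count=1: revealed 1 new [(3,4)] -> total=1
Click 2 (4,0) count=0: revealed 4 new [(3,0) (3,1) (4,0) (4,1)] -> total=5

Answer: 5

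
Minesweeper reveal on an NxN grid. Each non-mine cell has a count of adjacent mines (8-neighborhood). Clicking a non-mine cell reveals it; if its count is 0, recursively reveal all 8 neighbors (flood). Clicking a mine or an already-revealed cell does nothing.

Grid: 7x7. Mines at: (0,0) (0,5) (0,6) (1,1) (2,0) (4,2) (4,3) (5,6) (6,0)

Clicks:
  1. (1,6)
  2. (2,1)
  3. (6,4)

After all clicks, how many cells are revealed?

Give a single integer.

Answer: 12

Derivation:
Click 1 (1,6) count=2: revealed 1 new [(1,6)] -> total=1
Click 2 (2,1) count=2: revealed 1 new [(2,1)] -> total=2
Click 3 (6,4) count=0: revealed 10 new [(5,1) (5,2) (5,3) (5,4) (5,5) (6,1) (6,2) (6,3) (6,4) (6,5)] -> total=12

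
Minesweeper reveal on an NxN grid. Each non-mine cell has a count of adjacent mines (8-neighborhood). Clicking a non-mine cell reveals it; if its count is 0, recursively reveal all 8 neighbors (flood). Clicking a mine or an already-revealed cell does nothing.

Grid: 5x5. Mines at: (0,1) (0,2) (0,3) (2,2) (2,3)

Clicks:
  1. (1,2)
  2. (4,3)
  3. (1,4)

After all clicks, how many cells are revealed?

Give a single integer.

Answer: 16

Derivation:
Click 1 (1,2) count=5: revealed 1 new [(1,2)] -> total=1
Click 2 (4,3) count=0: revealed 14 new [(1,0) (1,1) (2,0) (2,1) (3,0) (3,1) (3,2) (3,3) (3,4) (4,0) (4,1) (4,2) (4,3) (4,4)] -> total=15
Click 3 (1,4) count=2: revealed 1 new [(1,4)] -> total=16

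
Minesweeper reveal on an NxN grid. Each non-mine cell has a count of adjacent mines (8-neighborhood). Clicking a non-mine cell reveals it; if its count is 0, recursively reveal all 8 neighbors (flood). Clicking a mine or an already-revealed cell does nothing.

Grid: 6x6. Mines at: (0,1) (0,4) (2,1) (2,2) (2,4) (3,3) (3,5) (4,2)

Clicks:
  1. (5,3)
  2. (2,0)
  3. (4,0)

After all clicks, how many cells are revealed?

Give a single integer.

Answer: 8

Derivation:
Click 1 (5,3) count=1: revealed 1 new [(5,3)] -> total=1
Click 2 (2,0) count=1: revealed 1 new [(2,0)] -> total=2
Click 3 (4,0) count=0: revealed 6 new [(3,0) (3,1) (4,0) (4,1) (5,0) (5,1)] -> total=8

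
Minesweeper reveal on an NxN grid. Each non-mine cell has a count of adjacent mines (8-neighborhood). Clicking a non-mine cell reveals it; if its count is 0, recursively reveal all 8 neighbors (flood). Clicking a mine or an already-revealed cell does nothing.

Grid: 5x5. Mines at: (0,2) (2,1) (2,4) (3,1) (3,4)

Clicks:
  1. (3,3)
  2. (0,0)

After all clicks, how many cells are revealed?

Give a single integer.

Click 1 (3,3) count=2: revealed 1 new [(3,3)] -> total=1
Click 2 (0,0) count=0: revealed 4 new [(0,0) (0,1) (1,0) (1,1)] -> total=5

Answer: 5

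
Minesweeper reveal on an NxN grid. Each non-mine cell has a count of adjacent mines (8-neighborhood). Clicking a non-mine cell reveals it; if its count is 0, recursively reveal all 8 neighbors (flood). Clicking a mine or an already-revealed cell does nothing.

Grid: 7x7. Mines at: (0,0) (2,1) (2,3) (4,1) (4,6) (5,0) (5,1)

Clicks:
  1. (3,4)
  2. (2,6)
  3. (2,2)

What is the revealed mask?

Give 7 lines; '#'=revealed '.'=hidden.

Click 1 (3,4) count=1: revealed 1 new [(3,4)] -> total=1
Click 2 (2,6) count=0: revealed 17 new [(0,1) (0,2) (0,3) (0,4) (0,5) (0,6) (1,1) (1,2) (1,3) (1,4) (1,5) (1,6) (2,4) (2,5) (2,6) (3,5) (3,6)] -> total=18
Click 3 (2,2) count=2: revealed 1 new [(2,2)] -> total=19

Answer: .######
.######
..#.###
....###
.......
.......
.......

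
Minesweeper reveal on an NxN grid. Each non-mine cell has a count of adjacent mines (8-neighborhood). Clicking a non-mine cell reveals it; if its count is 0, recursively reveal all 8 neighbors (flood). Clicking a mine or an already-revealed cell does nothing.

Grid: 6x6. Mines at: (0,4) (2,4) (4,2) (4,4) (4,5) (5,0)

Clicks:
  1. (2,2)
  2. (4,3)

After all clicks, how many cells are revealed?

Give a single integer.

Click 1 (2,2) count=0: revealed 18 new [(0,0) (0,1) (0,2) (0,3) (1,0) (1,1) (1,2) (1,3) (2,0) (2,1) (2,2) (2,3) (3,0) (3,1) (3,2) (3,3) (4,0) (4,1)] -> total=18
Click 2 (4,3) count=2: revealed 1 new [(4,3)] -> total=19

Answer: 19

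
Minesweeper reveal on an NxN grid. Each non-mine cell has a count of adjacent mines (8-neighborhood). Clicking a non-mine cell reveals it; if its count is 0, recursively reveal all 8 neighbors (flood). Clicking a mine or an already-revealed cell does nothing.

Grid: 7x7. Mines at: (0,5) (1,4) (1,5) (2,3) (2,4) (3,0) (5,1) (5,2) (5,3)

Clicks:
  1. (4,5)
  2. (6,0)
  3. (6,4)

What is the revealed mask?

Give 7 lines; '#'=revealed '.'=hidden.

Click 1 (4,5) count=0: revealed 14 new [(2,5) (2,6) (3,4) (3,5) (3,6) (4,4) (4,5) (4,6) (5,4) (5,5) (5,6) (6,4) (6,5) (6,6)] -> total=14
Click 2 (6,0) count=1: revealed 1 new [(6,0)] -> total=15
Click 3 (6,4) count=1: revealed 0 new [(none)] -> total=15

Answer: .......
.......
.....##
....###
....###
....###
#...###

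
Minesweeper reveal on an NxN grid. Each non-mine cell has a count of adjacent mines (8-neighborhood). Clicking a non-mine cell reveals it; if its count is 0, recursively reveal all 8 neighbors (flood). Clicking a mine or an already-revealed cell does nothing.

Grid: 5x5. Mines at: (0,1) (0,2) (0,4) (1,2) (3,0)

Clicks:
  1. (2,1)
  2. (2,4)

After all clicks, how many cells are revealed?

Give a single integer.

Answer: 14

Derivation:
Click 1 (2,1) count=2: revealed 1 new [(2,1)] -> total=1
Click 2 (2,4) count=0: revealed 13 new [(1,3) (1,4) (2,2) (2,3) (2,4) (3,1) (3,2) (3,3) (3,4) (4,1) (4,2) (4,3) (4,4)] -> total=14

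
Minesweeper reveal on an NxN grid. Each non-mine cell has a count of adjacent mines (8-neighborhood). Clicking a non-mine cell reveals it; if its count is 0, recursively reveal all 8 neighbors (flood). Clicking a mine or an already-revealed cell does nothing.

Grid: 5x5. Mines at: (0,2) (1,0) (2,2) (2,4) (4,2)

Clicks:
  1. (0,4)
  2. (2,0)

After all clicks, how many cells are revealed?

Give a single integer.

Click 1 (0,4) count=0: revealed 4 new [(0,3) (0,4) (1,3) (1,4)] -> total=4
Click 2 (2,0) count=1: revealed 1 new [(2,0)] -> total=5

Answer: 5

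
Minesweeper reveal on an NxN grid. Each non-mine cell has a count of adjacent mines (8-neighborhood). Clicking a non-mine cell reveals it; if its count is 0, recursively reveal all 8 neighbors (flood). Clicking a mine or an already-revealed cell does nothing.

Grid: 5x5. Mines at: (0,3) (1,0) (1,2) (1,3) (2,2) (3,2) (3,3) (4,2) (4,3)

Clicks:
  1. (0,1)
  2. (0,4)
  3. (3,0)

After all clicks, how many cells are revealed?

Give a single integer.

Click 1 (0,1) count=2: revealed 1 new [(0,1)] -> total=1
Click 2 (0,4) count=2: revealed 1 new [(0,4)] -> total=2
Click 3 (3,0) count=0: revealed 6 new [(2,0) (2,1) (3,0) (3,1) (4,0) (4,1)] -> total=8

Answer: 8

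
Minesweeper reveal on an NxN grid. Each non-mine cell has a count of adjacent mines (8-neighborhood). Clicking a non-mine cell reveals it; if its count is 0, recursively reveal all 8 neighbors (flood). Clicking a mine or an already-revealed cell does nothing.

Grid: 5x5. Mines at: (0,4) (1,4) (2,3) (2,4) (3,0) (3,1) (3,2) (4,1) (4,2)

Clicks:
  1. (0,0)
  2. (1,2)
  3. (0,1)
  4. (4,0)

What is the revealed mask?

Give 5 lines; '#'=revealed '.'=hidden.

Answer: ####.
####.
###..
.....
#....

Derivation:
Click 1 (0,0) count=0: revealed 11 new [(0,0) (0,1) (0,2) (0,3) (1,0) (1,1) (1,2) (1,3) (2,0) (2,1) (2,2)] -> total=11
Click 2 (1,2) count=1: revealed 0 new [(none)] -> total=11
Click 3 (0,1) count=0: revealed 0 new [(none)] -> total=11
Click 4 (4,0) count=3: revealed 1 new [(4,0)] -> total=12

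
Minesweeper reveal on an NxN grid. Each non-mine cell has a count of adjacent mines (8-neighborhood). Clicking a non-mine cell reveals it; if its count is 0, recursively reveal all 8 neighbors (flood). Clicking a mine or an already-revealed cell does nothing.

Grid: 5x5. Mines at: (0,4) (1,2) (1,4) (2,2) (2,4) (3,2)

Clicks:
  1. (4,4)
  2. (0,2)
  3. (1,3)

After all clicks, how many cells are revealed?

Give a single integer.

Answer: 6

Derivation:
Click 1 (4,4) count=0: revealed 4 new [(3,3) (3,4) (4,3) (4,4)] -> total=4
Click 2 (0,2) count=1: revealed 1 new [(0,2)] -> total=5
Click 3 (1,3) count=5: revealed 1 new [(1,3)] -> total=6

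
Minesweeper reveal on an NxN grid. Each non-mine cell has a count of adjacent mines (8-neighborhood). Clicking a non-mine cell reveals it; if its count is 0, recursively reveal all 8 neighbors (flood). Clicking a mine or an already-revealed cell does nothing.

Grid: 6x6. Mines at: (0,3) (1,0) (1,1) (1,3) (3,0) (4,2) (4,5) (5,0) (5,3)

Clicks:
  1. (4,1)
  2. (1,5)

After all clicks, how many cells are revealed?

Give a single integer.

Click 1 (4,1) count=3: revealed 1 new [(4,1)] -> total=1
Click 2 (1,5) count=0: revealed 8 new [(0,4) (0,5) (1,4) (1,5) (2,4) (2,5) (3,4) (3,5)] -> total=9

Answer: 9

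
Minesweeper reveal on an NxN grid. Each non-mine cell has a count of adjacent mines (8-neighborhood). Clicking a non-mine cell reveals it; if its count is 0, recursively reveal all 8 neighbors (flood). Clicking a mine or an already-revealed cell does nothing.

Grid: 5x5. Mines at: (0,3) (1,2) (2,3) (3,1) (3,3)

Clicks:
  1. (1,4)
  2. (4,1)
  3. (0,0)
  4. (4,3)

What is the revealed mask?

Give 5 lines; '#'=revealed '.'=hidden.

Click 1 (1,4) count=2: revealed 1 new [(1,4)] -> total=1
Click 2 (4,1) count=1: revealed 1 new [(4,1)] -> total=2
Click 3 (0,0) count=0: revealed 6 new [(0,0) (0,1) (1,0) (1,1) (2,0) (2,1)] -> total=8
Click 4 (4,3) count=1: revealed 1 new [(4,3)] -> total=9

Answer: ##...
##..#
##...
.....
.#.#.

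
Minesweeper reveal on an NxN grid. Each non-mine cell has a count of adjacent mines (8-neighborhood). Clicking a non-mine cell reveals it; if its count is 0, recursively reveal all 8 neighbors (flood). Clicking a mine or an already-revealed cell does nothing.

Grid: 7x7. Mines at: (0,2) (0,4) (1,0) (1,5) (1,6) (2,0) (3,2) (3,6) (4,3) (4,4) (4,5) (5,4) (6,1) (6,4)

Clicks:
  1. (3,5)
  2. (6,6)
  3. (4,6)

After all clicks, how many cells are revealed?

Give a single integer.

Click 1 (3,5) count=3: revealed 1 new [(3,5)] -> total=1
Click 2 (6,6) count=0: revealed 4 new [(5,5) (5,6) (6,5) (6,6)] -> total=5
Click 3 (4,6) count=2: revealed 1 new [(4,6)] -> total=6

Answer: 6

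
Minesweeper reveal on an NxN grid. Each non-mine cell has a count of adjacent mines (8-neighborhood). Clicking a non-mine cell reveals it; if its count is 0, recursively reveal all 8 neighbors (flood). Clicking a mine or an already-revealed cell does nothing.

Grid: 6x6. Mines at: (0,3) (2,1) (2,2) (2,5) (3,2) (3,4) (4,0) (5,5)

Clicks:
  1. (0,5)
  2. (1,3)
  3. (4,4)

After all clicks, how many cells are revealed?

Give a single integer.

Click 1 (0,5) count=0: revealed 4 new [(0,4) (0,5) (1,4) (1,5)] -> total=4
Click 2 (1,3) count=2: revealed 1 new [(1,3)] -> total=5
Click 3 (4,4) count=2: revealed 1 new [(4,4)] -> total=6

Answer: 6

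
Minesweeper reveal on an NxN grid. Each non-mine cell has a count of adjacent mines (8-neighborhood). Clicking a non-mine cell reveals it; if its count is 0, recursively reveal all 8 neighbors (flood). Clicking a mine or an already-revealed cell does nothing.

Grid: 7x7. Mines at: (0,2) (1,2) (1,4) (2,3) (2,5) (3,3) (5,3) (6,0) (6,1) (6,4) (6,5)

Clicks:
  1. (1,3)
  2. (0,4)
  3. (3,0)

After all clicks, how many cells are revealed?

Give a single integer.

Click 1 (1,3) count=4: revealed 1 new [(1,3)] -> total=1
Click 2 (0,4) count=1: revealed 1 new [(0,4)] -> total=2
Click 3 (3,0) count=0: revealed 16 new [(0,0) (0,1) (1,0) (1,1) (2,0) (2,1) (2,2) (3,0) (3,1) (3,2) (4,0) (4,1) (4,2) (5,0) (5,1) (5,2)] -> total=18

Answer: 18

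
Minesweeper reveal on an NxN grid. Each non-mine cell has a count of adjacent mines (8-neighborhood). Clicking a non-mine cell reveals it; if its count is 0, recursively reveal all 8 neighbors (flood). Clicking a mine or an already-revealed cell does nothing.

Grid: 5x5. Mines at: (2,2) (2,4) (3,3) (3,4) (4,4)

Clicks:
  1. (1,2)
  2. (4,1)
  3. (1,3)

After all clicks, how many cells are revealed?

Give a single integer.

Answer: 18

Derivation:
Click 1 (1,2) count=1: revealed 1 new [(1,2)] -> total=1
Click 2 (4,1) count=0: revealed 17 new [(0,0) (0,1) (0,2) (0,3) (0,4) (1,0) (1,1) (1,3) (1,4) (2,0) (2,1) (3,0) (3,1) (3,2) (4,0) (4,1) (4,2)] -> total=18
Click 3 (1,3) count=2: revealed 0 new [(none)] -> total=18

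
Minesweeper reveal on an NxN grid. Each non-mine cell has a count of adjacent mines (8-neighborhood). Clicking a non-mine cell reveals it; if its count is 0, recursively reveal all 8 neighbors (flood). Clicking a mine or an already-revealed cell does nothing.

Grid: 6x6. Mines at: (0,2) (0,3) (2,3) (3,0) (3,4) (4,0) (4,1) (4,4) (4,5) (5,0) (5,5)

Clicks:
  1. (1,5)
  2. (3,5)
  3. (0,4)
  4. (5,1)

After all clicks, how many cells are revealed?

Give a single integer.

Click 1 (1,5) count=0: revealed 6 new [(0,4) (0,5) (1,4) (1,5) (2,4) (2,5)] -> total=6
Click 2 (3,5) count=3: revealed 1 new [(3,5)] -> total=7
Click 3 (0,4) count=1: revealed 0 new [(none)] -> total=7
Click 4 (5,1) count=3: revealed 1 new [(5,1)] -> total=8

Answer: 8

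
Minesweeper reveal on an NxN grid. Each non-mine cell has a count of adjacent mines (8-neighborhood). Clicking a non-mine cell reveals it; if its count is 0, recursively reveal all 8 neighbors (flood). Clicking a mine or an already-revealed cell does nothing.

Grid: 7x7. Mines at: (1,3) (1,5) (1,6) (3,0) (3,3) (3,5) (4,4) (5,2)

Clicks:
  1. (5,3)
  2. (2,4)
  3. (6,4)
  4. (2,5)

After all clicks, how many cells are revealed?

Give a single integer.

Click 1 (5,3) count=2: revealed 1 new [(5,3)] -> total=1
Click 2 (2,4) count=4: revealed 1 new [(2,4)] -> total=2
Click 3 (6,4) count=0: revealed 9 new [(4,5) (4,6) (5,4) (5,5) (5,6) (6,3) (6,4) (6,5) (6,6)] -> total=11
Click 4 (2,5) count=3: revealed 1 new [(2,5)] -> total=12

Answer: 12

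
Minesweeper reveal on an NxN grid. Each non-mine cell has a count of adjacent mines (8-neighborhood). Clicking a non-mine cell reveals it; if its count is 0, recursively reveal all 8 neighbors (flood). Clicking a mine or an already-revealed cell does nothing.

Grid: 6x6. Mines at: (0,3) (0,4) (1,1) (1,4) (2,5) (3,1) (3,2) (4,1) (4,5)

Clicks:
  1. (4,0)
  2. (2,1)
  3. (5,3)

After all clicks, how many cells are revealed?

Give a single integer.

Answer: 8

Derivation:
Click 1 (4,0) count=2: revealed 1 new [(4,0)] -> total=1
Click 2 (2,1) count=3: revealed 1 new [(2,1)] -> total=2
Click 3 (5,3) count=0: revealed 6 new [(4,2) (4,3) (4,4) (5,2) (5,3) (5,4)] -> total=8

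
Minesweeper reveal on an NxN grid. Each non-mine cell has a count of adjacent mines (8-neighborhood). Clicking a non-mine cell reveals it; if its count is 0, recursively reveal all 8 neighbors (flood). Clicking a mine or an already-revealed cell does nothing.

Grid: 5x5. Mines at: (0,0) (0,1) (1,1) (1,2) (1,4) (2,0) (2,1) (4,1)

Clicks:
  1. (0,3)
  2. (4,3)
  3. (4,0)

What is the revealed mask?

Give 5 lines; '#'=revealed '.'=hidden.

Click 1 (0,3) count=2: revealed 1 new [(0,3)] -> total=1
Click 2 (4,3) count=0: revealed 9 new [(2,2) (2,3) (2,4) (3,2) (3,3) (3,4) (4,2) (4,3) (4,4)] -> total=10
Click 3 (4,0) count=1: revealed 1 new [(4,0)] -> total=11

Answer: ...#.
.....
..###
..###
#.###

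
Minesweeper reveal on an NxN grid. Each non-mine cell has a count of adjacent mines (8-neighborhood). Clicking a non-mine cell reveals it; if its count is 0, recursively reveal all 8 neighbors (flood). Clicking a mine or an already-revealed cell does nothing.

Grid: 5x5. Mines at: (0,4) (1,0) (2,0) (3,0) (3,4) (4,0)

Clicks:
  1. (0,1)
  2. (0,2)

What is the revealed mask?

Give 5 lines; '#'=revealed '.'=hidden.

Click 1 (0,1) count=1: revealed 1 new [(0,1)] -> total=1
Click 2 (0,2) count=0: revealed 14 new [(0,2) (0,3) (1,1) (1,2) (1,3) (2,1) (2,2) (2,3) (3,1) (3,2) (3,3) (4,1) (4,2) (4,3)] -> total=15

Answer: .###.
.###.
.###.
.###.
.###.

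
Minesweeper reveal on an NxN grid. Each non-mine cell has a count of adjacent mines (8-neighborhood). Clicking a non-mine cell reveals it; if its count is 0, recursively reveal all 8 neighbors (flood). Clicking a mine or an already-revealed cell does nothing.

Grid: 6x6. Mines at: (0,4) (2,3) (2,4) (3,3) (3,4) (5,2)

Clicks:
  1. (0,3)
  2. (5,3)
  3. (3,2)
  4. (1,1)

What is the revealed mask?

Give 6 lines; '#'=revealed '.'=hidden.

Click 1 (0,3) count=1: revealed 1 new [(0,3)] -> total=1
Click 2 (5,3) count=1: revealed 1 new [(5,3)] -> total=2
Click 3 (3,2) count=2: revealed 1 new [(3,2)] -> total=3
Click 4 (1,1) count=0: revealed 17 new [(0,0) (0,1) (0,2) (1,0) (1,1) (1,2) (1,3) (2,0) (2,1) (2,2) (3,0) (3,1) (4,0) (4,1) (4,2) (5,0) (5,1)] -> total=20

Answer: ####..
####..
###...
###...
###...
##.#..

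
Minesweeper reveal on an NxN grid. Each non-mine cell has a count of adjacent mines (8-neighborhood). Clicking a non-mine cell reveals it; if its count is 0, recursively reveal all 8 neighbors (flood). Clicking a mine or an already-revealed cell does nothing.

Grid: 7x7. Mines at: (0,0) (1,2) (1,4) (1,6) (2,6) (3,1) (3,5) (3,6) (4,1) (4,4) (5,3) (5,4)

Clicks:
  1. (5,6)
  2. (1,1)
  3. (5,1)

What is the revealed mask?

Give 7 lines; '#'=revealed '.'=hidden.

Answer: .......
.#.....
.......
.......
.....##
.#...##
.....##

Derivation:
Click 1 (5,6) count=0: revealed 6 new [(4,5) (4,6) (5,5) (5,6) (6,5) (6,6)] -> total=6
Click 2 (1,1) count=2: revealed 1 new [(1,1)] -> total=7
Click 3 (5,1) count=1: revealed 1 new [(5,1)] -> total=8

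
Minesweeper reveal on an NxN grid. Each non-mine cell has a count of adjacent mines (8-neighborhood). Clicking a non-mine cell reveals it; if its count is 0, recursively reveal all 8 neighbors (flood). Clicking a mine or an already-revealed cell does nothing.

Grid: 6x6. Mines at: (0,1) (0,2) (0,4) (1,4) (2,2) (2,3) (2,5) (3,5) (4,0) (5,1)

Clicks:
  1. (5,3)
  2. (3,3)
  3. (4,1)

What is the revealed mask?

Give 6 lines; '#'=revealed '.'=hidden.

Click 1 (5,3) count=0: revealed 11 new [(3,2) (3,3) (3,4) (4,2) (4,3) (4,4) (4,5) (5,2) (5,3) (5,4) (5,5)] -> total=11
Click 2 (3,3) count=2: revealed 0 new [(none)] -> total=11
Click 3 (4,1) count=2: revealed 1 new [(4,1)] -> total=12

Answer: ......
......
......
..###.
.#####
..####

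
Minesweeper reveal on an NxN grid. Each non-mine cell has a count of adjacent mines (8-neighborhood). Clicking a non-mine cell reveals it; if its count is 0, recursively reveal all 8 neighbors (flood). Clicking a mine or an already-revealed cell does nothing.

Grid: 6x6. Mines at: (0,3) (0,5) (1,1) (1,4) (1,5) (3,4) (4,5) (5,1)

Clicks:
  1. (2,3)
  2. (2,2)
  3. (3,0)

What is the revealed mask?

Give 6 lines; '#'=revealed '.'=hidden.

Click 1 (2,3) count=2: revealed 1 new [(2,3)] -> total=1
Click 2 (2,2) count=1: revealed 1 new [(2,2)] -> total=2
Click 3 (3,0) count=0: revealed 10 new [(2,0) (2,1) (3,0) (3,1) (3,2) (3,3) (4,0) (4,1) (4,2) (4,3)] -> total=12

Answer: ......
......
####..
####..
####..
......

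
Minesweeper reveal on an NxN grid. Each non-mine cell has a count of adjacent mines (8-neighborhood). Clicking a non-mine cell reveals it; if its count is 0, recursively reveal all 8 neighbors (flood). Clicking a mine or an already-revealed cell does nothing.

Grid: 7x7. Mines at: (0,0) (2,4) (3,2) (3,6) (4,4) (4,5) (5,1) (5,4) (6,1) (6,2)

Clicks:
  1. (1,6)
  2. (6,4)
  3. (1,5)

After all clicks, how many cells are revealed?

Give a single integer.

Click 1 (1,6) count=0: revealed 17 new [(0,1) (0,2) (0,3) (0,4) (0,5) (0,6) (1,1) (1,2) (1,3) (1,4) (1,5) (1,6) (2,1) (2,2) (2,3) (2,5) (2,6)] -> total=17
Click 2 (6,4) count=1: revealed 1 new [(6,4)] -> total=18
Click 3 (1,5) count=1: revealed 0 new [(none)] -> total=18

Answer: 18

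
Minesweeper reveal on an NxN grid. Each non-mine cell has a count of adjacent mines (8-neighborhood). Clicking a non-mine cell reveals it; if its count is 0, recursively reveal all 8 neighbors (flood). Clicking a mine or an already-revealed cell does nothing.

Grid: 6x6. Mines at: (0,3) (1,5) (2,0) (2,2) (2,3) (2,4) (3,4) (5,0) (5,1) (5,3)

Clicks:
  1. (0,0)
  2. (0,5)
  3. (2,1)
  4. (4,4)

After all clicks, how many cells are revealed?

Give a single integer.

Click 1 (0,0) count=0: revealed 6 new [(0,0) (0,1) (0,2) (1,0) (1,1) (1,2)] -> total=6
Click 2 (0,5) count=1: revealed 1 new [(0,5)] -> total=7
Click 3 (2,1) count=2: revealed 1 new [(2,1)] -> total=8
Click 4 (4,4) count=2: revealed 1 new [(4,4)] -> total=9

Answer: 9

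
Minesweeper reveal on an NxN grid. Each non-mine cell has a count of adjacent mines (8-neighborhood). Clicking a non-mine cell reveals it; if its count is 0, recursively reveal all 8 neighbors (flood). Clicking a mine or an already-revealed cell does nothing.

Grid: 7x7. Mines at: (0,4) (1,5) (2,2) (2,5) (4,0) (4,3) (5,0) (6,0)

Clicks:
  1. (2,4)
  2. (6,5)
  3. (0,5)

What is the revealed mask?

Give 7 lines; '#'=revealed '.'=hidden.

Click 1 (2,4) count=2: revealed 1 new [(2,4)] -> total=1
Click 2 (6,5) count=0: revealed 18 new [(3,4) (3,5) (3,6) (4,4) (4,5) (4,6) (5,1) (5,2) (5,3) (5,4) (5,5) (5,6) (6,1) (6,2) (6,3) (6,4) (6,5) (6,6)] -> total=19
Click 3 (0,5) count=2: revealed 1 new [(0,5)] -> total=20

Answer: .....#.
.......
....#..
....###
....###
.######
.######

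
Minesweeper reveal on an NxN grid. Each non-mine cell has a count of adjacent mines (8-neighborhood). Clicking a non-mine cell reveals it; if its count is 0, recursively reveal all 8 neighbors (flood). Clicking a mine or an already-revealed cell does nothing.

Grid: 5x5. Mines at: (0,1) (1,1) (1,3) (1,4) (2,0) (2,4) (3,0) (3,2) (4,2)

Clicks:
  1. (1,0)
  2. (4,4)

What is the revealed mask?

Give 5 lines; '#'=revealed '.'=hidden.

Answer: .....
#....
.....
...##
...##

Derivation:
Click 1 (1,0) count=3: revealed 1 new [(1,0)] -> total=1
Click 2 (4,4) count=0: revealed 4 new [(3,3) (3,4) (4,3) (4,4)] -> total=5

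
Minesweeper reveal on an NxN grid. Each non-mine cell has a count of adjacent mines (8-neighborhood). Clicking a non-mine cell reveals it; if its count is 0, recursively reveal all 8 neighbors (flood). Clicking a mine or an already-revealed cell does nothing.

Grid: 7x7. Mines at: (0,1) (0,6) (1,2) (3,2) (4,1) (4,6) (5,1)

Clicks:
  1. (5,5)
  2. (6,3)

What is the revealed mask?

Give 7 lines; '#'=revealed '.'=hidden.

Answer: ...###.
...####
...####
...####
..####.
..#####
..#####

Derivation:
Click 1 (5,5) count=1: revealed 1 new [(5,5)] -> total=1
Click 2 (6,3) count=0: revealed 28 new [(0,3) (0,4) (0,5) (1,3) (1,4) (1,5) (1,6) (2,3) (2,4) (2,5) (2,6) (3,3) (3,4) (3,5) (3,6) (4,2) (4,3) (4,4) (4,5) (5,2) (5,3) (5,4) (5,6) (6,2) (6,3) (6,4) (6,5) (6,6)] -> total=29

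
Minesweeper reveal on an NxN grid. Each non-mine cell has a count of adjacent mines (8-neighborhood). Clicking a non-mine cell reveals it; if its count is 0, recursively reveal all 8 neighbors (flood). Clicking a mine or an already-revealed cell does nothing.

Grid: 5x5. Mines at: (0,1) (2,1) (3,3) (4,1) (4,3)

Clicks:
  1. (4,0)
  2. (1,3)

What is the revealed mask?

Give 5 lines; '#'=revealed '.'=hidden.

Answer: ..###
..###
..###
.....
#....

Derivation:
Click 1 (4,0) count=1: revealed 1 new [(4,0)] -> total=1
Click 2 (1,3) count=0: revealed 9 new [(0,2) (0,3) (0,4) (1,2) (1,3) (1,4) (2,2) (2,3) (2,4)] -> total=10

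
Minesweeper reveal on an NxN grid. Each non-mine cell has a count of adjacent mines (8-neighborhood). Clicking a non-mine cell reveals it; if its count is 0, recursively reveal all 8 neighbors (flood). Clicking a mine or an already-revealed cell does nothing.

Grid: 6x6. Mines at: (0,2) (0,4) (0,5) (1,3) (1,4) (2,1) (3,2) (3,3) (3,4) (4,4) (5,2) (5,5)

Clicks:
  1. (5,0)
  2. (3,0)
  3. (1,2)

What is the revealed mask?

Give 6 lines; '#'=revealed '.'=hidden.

Answer: ......
..#...
......
##....
##....
##....

Derivation:
Click 1 (5,0) count=0: revealed 6 new [(3,0) (3,1) (4,0) (4,1) (5,0) (5,1)] -> total=6
Click 2 (3,0) count=1: revealed 0 new [(none)] -> total=6
Click 3 (1,2) count=3: revealed 1 new [(1,2)] -> total=7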